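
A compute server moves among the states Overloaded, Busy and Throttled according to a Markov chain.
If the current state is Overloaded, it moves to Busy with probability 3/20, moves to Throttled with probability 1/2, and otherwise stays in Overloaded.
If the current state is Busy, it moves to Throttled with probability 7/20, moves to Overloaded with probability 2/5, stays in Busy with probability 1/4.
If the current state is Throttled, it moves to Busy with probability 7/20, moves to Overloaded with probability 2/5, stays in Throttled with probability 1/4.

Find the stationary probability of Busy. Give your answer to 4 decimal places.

0.2489

Let the stationary distribution be π with π = πP and π_1 + π_2 + π_3 = 1.
π_1 = 0.35·π_1 + 0.4·π_2 + 0.4·π_3
π_2 = 0.15·π_1 + 0.25·π_2 + 0.35·π_3
Solving with the normalization constraint gives π = (0.3810, 0.2489, 0.3701).
So the stationary probability of Busy is 0.2489.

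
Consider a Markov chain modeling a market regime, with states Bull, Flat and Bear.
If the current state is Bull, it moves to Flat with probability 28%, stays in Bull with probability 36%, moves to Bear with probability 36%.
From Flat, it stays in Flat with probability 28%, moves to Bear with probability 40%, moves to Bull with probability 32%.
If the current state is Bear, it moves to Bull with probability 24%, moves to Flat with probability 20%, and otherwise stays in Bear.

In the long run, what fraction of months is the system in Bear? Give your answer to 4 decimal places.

Let the stationary distribution be π with π = πP and π_1 + π_2 + π_3 = 1.
π_1 = 0.36·π_1 + 0.32·π_2 + 0.24·π_3
π_2 = 0.28·π_1 + 0.28·π_2 + 0.2·π_3
Solving with the normalization constraint gives π = (0.2948, 0.2430, 0.4622).
So the stationary probability of Bear is 0.4622.

0.4622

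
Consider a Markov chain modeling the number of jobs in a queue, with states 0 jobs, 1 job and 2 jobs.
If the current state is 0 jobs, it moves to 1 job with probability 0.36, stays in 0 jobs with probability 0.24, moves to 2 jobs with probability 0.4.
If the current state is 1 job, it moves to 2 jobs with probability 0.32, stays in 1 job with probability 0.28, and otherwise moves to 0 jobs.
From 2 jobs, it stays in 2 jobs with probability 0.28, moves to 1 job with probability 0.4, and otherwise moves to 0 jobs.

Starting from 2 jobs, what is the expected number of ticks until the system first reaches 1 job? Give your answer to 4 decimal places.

2.5763

Let t(s) be the expected number of ticks to first reach 1 job from state s, with t(1 job) = 0. Conditioning on the first tick:
t(0 jobs) = 1 + 0.24·t(0 jobs) + 0.4·t(2 jobs)
t(2 jobs) = 1 + 0.32·t(0 jobs) + 0.28·t(2 jobs)
Solving: t(0 jobs) = 2.6718, t(2 jobs) = 2.5763.
Expected ticks from 2 jobs to 1 job: 2.5763.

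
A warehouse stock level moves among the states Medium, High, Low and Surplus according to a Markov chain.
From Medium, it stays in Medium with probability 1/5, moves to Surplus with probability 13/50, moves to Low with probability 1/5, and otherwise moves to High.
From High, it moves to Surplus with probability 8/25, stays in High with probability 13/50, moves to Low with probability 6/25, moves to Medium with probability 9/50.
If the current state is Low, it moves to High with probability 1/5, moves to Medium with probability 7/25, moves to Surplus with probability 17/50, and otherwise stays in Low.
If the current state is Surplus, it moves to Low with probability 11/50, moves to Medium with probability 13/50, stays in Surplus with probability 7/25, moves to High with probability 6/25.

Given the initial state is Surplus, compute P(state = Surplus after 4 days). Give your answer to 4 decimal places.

Propagate the distribution vector 4 days from Surplus.
After 0 days: (0.0000, 0.0000, 0.0000, 1.0000)
After 1 day: (0.2600, 0.2400, 0.2200, 0.2800)
After 2 days: (0.2296, 0.2620, 0.2108, 0.2976)
After 3 days: (0.2295, 0.2598, 0.2122, 0.2985)
After 4 days: (0.2297, 0.2597, 0.2121, 0.2985)
P(in Surplus after 4 days) = 0.2985

0.2985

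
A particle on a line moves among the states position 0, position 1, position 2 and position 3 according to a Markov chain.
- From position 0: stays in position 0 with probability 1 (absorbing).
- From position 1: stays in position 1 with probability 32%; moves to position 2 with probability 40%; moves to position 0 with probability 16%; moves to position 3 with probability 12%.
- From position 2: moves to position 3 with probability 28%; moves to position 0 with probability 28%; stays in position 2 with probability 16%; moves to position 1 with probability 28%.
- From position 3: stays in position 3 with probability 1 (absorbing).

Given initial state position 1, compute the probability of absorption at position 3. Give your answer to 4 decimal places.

Let h(s) be the probability of absorption at position 3 starting from transient state s. Then h(position 3) = 1 and h(position 0) = 0. By first-step analysis:
h(position 1) = 0.16·0 + 0.32·h(position 1) + 0.4·h(position 2) + 0.12·1
h(position 2) = 0.28·0 + 0.28·h(position 1) + 0.16·h(position 2) + 0.28·1
Solving: h(position 1) = 0.4634, h(position 2) = 0.4878.
Starting from position 1, the probability is 0.4634.

0.4634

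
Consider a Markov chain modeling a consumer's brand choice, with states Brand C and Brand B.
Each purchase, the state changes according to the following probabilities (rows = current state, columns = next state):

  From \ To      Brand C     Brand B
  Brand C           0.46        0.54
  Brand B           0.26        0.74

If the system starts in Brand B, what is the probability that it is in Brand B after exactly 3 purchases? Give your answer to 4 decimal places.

0.6776

Propagate the distribution vector 3 purchases from Brand B.
After 0 purchases: (0.0000, 1.0000)
After 1 purchase: (0.2600, 0.7400)
After 2 purchases: (0.3120, 0.6880)
After 3 purchases: (0.3224, 0.6776)
P(in Brand B after 3 purchases) = 0.6776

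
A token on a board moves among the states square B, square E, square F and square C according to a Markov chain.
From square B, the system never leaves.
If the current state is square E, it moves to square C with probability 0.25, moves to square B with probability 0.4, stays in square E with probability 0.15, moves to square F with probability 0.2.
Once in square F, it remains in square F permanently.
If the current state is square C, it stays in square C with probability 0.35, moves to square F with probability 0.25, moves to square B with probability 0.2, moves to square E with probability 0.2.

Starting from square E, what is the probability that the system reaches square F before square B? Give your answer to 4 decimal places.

0.3831

Let h(s) be the probability of absorption at square F starting from transient state s. Then h(square F) = 1 and h(square B) = 0. By first-step analysis:
h(square E) = 0.4·0 + 0.15·h(square E) + 0.2·1 + 0.25·h(square C)
h(square C) = 0.2·0 + 0.2·h(square E) + 0.25·1 + 0.35·h(square C)
Solving: h(square E) = 0.3831, h(square C) = 0.5025.
Starting from square E, the probability is 0.3831.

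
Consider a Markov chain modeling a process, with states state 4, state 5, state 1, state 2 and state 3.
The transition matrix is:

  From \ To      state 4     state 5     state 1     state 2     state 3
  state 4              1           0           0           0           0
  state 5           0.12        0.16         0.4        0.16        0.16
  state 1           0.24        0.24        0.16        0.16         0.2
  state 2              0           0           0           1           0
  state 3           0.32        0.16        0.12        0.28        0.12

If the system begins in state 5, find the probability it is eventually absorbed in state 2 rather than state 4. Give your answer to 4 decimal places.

0.4899

Let h(s) be the probability of absorption at state 2 starting from transient state s. Then h(state 2) = 1 and h(state 4) = 0. By first-step analysis:
h(state 5) = 0.12·0 + 0.16·h(state 5) + 0.4·h(state 1) + 0.16·1 + 0.16·h(state 3)
h(state 1) = 0.24·0 + 0.24·h(state 5) + 0.16·h(state 1) + 0.16·1 + 0.2·h(state 3)
h(state 3) = 0.32·0 + 0.16·h(state 5) + 0.12·h(state 1) + 0.28·1 + 0.12·h(state 3)
Solving: h(state 5) = 0.4899, h(state 1) = 0.4417, h(state 3) = 0.4675.
Starting from state 5, the probability is 0.4899.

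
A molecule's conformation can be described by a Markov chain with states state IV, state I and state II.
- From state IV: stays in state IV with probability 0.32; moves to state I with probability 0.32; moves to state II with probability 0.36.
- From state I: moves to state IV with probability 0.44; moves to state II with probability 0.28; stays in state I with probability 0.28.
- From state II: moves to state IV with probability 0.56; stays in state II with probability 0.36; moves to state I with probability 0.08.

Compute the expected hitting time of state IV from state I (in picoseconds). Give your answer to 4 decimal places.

Let t(s) be the expected number of picoseconds to first reach state IV from state s, with t(state IV) = 0. Conditioning on the first picosecond:
t(state I) = 1 + 0.28·t(state I) + 0.28·t(state II)
t(state II) = 1 + 0.08·t(state I) + 0.36·t(state II)
Solving: t(state I) = 2.0985, t(state II) = 1.8248.
Expected picoseconds from state I to state IV: 2.0985.

2.0985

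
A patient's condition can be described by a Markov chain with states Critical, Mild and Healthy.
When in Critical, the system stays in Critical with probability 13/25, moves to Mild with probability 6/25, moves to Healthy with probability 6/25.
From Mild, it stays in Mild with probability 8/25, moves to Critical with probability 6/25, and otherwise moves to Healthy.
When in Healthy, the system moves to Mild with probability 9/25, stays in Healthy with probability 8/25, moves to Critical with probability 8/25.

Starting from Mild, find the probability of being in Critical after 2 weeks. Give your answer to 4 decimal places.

0.3424

Sum over the intermediate state after 1 week:
P = P(Mild→Critical)·P(Critical→Critical) + P(Mild→Mild)·P(Mild→Critical) + P(Mild→Healthy)·P(Healthy→Critical)
  = 0.24×0.52 + 0.32×0.24 + 0.44×0.32
  = 0.1248 + 0.0768 + 0.1408 = 0.3424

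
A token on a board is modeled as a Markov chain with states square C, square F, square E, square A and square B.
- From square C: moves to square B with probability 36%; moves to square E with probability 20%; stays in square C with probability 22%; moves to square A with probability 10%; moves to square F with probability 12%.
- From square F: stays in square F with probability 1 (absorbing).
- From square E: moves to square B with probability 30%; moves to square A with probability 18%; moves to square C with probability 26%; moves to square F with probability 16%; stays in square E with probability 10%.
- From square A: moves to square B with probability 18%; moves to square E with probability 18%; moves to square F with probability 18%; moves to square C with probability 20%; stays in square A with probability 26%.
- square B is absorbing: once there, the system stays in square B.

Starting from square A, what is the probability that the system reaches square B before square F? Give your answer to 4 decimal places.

Let h(s) be the probability of absorption at square B starting from transient state s. Then h(square B) = 1 and h(square F) = 0. By first-step analysis:
h(square C) = 0.22·h(square C) + 0.12·0 + 0.2·h(square E) + 0.1·h(square A) + 0.36·1
h(square E) = 0.26·h(square C) + 0.16·0 + 0.1·h(square E) + 0.18·h(square A) + 0.3·1
h(square A) = 0.2·h(square C) + 0.18·0 + 0.18·h(square E) + 0.26·h(square A) + 0.18·1
Solving: h(square C) = 0.7058, h(square E) = 0.6560, h(square A) = 0.5936.
Starting from square A, the probability is 0.5936.

0.5936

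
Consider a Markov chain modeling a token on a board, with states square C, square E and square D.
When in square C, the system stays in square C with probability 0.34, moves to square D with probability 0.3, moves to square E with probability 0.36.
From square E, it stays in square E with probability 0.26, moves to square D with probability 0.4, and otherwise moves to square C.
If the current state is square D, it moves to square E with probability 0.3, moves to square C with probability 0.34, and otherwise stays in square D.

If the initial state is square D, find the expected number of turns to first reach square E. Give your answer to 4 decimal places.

Let t(s) be the expected number of turns to first reach square E from state s, with t(square E) = 0. Conditioning on the first turn:
t(square C) = 1 + 0.34·t(square C) + 0.3·t(square D)
t(square D) = 1 + 0.34·t(square C) + 0.36·t(square D)
Solving: t(square C) = 2.9338, t(square D) = 3.1211.
Expected turns from square D to square E: 3.1211.

3.1211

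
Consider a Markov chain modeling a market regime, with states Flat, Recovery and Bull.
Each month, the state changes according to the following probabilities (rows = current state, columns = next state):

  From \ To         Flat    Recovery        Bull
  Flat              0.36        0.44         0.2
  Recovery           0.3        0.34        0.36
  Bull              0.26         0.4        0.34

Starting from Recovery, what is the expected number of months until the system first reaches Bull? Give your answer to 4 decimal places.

3.2369

Let t(s) be the expected number of months to first reach Bull from state s, with t(Bull) = 0. Conditioning on the first month:
t(Flat) = 1 + 0.36·t(Flat) + 0.44·t(Recovery)
t(Recovery) = 1 + 0.3·t(Flat) + 0.34·t(Recovery)
Solving: t(Flat) = 3.7879, t(Recovery) = 3.2369.
Expected months from Recovery to Bull: 3.2369.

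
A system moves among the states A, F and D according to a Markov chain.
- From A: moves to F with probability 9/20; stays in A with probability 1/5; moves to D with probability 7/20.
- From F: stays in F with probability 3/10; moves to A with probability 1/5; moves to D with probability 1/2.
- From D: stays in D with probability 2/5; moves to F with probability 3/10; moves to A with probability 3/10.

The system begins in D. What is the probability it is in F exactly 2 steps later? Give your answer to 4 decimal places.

0.3450

Sum over the intermediate state after 1 step:
P = P(D→A)·P(A→F) + P(D→F)·P(F→F) + P(D→D)·P(D→F)
  = 0.3×0.45 + 0.3×0.3 + 0.4×0.3
  = 0.1350 + 0.0900 + 0.1200 = 0.3450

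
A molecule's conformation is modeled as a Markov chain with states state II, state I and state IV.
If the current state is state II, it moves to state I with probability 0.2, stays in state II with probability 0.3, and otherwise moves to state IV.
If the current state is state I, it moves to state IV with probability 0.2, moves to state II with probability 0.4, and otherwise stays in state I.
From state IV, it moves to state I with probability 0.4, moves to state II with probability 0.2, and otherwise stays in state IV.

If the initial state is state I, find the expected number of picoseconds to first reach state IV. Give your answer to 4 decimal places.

3.2353

Let t(s) be the expected number of picoseconds to first reach state IV from state s, with t(state IV) = 0. Conditioning on the first picosecond:
t(state II) = 1 + 0.3·t(state II) + 0.2·t(state I)
t(state I) = 1 + 0.4·t(state II) + 0.4·t(state I)
Solving: t(state II) = 2.3529, t(state I) = 3.2353.
Expected picoseconds from state I to state IV: 3.2353.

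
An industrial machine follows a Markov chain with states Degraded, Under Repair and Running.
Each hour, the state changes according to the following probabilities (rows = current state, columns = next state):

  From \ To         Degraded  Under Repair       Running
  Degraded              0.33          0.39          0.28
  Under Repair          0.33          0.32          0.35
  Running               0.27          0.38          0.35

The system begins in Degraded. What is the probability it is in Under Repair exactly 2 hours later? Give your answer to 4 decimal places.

Sum over the intermediate state after 1 hour:
P = P(Degraded→Degraded)·P(Degraded→Under Repair) + P(Degraded→Under Repair)·P(Under Repair→Under Repair) + P(Degraded→Running)·P(Running→Under Repair)
  = 0.33×0.39 + 0.39×0.32 + 0.28×0.38
  = 0.1287 + 0.1248 + 0.1064 = 0.3599

0.3599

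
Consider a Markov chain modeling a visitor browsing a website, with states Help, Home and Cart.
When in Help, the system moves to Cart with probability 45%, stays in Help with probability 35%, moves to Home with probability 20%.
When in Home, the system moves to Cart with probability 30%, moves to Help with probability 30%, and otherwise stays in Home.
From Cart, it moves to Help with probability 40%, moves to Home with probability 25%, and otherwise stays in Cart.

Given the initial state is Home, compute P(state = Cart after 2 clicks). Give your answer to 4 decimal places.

Sum over the intermediate state after 1 click:
P = P(Home→Help)·P(Help→Cart) + P(Home→Home)·P(Home→Cart) + P(Home→Cart)·P(Cart→Cart)
  = 0.3×0.45 + 0.4×0.3 + 0.3×0.35
  = 0.1350 + 0.1200 + 0.1050 = 0.3600

0.3600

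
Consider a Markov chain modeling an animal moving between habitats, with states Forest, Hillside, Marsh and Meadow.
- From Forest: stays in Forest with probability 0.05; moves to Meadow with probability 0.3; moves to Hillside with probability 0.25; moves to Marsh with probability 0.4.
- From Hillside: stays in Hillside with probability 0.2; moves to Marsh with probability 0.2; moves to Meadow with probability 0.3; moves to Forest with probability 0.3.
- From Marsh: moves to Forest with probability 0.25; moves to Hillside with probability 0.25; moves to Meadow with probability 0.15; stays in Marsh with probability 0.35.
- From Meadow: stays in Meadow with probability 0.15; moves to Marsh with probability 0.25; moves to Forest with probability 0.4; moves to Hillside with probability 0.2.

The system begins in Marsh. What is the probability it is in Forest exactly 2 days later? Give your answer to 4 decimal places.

Propagate the distribution vector 2 days from Marsh.
After 0 days: (0.0000, 0.0000, 1.0000, 0.0000)
After 1 day: (0.2500, 0.2500, 0.3500, 0.1500)
After 2 days: (0.2350, 0.2300, 0.3100, 0.2250)
P(in Forest after 2 days) = 0.2350

0.2350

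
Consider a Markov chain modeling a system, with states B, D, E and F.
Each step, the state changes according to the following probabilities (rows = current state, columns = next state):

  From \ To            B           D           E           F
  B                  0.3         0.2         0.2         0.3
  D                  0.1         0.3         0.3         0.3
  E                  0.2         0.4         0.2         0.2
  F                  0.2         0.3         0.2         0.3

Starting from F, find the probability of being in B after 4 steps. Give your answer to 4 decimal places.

0.1885

Propagate the distribution vector 4 steps from F.
After 0 steps: (0.0000, 0.0000, 0.0000, 1.0000)
After 1 step: (0.2000, 0.3000, 0.2000, 0.3000)
After 2 steps: (0.1900, 0.3000, 0.2300, 0.2800)
After 3 steps: (0.1890, 0.3040, 0.2300, 0.2770)
After 4 steps: (0.1885, 0.3041, 0.2304, 0.2770)
P(in B after 4 steps) = 0.1885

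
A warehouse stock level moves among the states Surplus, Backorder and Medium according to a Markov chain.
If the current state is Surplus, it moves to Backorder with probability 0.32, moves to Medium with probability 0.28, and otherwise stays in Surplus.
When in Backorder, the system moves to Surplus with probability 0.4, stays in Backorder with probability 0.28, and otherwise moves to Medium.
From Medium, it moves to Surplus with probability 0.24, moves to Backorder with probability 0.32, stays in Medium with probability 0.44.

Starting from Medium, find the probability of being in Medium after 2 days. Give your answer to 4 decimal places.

0.3632

Sum over the intermediate state after 1 day:
P = P(Medium→Surplus)·P(Surplus→Medium) + P(Medium→Backorder)·P(Backorder→Medium) + P(Medium→Medium)·P(Medium→Medium)
  = 0.24×0.28 + 0.32×0.32 + 0.44×0.44
  = 0.0672 + 0.1024 + 0.1936 = 0.3632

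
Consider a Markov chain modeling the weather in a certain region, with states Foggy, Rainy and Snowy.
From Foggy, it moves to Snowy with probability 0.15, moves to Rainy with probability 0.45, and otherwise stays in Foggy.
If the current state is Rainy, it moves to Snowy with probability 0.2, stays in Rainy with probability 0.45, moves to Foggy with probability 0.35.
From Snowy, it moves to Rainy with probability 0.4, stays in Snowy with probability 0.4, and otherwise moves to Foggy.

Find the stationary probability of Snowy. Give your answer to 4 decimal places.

0.2292

Let the stationary distribution be π with π = πP and π_1 + π_2 + π_3 = 1.
π_1 = 0.4·π_1 + 0.35·π_2 + 0.2·π_3
π_2 = 0.45·π_1 + 0.45·π_2 + 0.4·π_3
Solving with the normalization constraint gives π = (0.3322, 0.4385, 0.2292).
So the stationary probability of Snowy is 0.2292.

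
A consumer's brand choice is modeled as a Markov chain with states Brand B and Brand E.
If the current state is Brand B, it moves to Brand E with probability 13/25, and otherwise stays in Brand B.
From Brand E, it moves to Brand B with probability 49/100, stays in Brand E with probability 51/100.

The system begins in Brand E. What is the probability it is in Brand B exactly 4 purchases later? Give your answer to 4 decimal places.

Propagate the distribution vector 4 purchases from Brand E.
After 0 purchases: (0.0000, 1.0000)
After 1 purchase: (0.4900, 0.5100)
After 2 purchases: (0.4851, 0.5149)
After 3 purchases: (0.4851, 0.5149)
After 4 purchases: (0.4851, 0.5149)
P(in Brand B after 4 purchases) = 0.4851

0.4851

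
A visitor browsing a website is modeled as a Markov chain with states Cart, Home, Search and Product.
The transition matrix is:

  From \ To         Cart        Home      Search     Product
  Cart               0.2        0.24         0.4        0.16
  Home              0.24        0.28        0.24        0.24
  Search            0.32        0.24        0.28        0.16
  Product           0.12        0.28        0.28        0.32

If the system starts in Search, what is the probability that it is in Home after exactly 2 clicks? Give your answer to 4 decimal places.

0.2560

Propagate the distribution vector 2 clicks from Search.
After 0 clicks: (0.0000, 0.0000, 1.0000, 0.0000)
After 1 click: (0.3200, 0.2400, 0.2800, 0.1600)
After 2 clicks: (0.2304, 0.2560, 0.3088, 0.2048)
P(in Home after 2 clicks) = 0.2560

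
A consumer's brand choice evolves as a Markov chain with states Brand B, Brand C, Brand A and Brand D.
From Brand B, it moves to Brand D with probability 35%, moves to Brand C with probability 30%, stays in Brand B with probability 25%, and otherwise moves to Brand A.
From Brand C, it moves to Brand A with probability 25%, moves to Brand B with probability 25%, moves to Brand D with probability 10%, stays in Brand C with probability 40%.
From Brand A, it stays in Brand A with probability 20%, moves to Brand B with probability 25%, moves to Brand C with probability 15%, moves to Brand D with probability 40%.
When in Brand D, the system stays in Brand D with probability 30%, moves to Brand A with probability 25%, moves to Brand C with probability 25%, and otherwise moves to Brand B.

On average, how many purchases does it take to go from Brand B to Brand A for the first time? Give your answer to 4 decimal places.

5.3630

Let t(s) be the expected number of purchases to first reach Brand A from state s, with t(Brand A) = 0. Conditioning on the first purchase:
t(Brand B) = 1 + 0.25·t(Brand B) + 0.3·t(Brand C) + 0.35·t(Brand D)
t(Brand C) = 1 + 0.25·t(Brand B) + 0.4·t(Brand C) + 0.1·t(Brand D)
t(Brand D) = 1 + 0.2·t(Brand B) + 0.25·t(Brand C) + 0.3·t(Brand D)
Solving: t(Brand B) = 5.3630, t(Brand C) = 4.6729, t(Brand D) = 4.6298.
Expected purchases from Brand B to Brand A: 5.3630.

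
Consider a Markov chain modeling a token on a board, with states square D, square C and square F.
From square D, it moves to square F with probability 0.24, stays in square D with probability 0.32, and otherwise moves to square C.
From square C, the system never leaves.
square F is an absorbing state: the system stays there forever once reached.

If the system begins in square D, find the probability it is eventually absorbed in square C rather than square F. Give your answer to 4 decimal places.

0.6471

Let h(s) be the probability of absorption at square C starting from transient state s. Then h(square C) = 1 and h(square F) = 0. By first-step analysis:
h(square D) = 0.32·h(square D) + 0.44·1 + 0.24·0
Solving: h(square D) = 0.6471.
Starting from square D, the probability is 0.6471.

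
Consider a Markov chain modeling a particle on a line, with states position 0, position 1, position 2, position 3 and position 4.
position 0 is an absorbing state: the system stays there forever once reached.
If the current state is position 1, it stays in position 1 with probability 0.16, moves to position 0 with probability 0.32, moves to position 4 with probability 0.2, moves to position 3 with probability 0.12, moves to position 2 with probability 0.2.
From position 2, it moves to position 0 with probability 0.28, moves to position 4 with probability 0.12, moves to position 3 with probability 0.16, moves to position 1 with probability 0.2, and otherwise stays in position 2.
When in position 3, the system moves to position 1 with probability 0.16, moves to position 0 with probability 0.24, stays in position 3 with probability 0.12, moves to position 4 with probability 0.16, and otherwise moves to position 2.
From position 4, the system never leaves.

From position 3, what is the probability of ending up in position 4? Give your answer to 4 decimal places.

0.3704

Let h(s) be the probability of absorption at position 4 starting from transient state s. Then h(position 4) = 1 and h(position 0) = 0. By first-step analysis:
h(position 1) = 0.32·0 + 0.16·h(position 1) + 0.2·h(position 2) + 0.12·h(position 3) + 0.2·1
h(position 2) = 0.28·0 + 0.2·h(position 1) + 0.24·h(position 2) + 0.16·h(position 3) + 0.12·1
h(position 3) = 0.24·0 + 0.16·h(position 1) + 0.32·h(position 2) + 0.12·h(position 3) + 0.16·1
Solving: h(position 1) = 0.3704, h(position 2) = 0.3333, h(position 3) = 0.3704.
Starting from position 3, the probability is 0.3704.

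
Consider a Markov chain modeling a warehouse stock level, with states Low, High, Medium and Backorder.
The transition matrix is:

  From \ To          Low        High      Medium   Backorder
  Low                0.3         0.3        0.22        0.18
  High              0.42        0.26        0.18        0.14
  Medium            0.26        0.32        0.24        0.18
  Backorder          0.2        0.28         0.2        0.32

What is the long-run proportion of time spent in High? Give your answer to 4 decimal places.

Let the stationary distribution be π with π = πP and π_1 + π_2 + π_3 + π_4 = 1.
π_1 = 0.3·π_1 + 0.42·π_2 + 0.26·π_3 + 0.2·π_4
π_2 = 0.3·π_1 + 0.26·π_2 + 0.32·π_3 + 0.28·π_4
π_3 = 0.22·π_1 + 0.18·π_2 + 0.24·π_3 + 0.2·π_4
Solving with the normalization constraint gives π = (0.3067, 0.2887, 0.2087, 0.1959).
So the stationary probability of High is 0.2887.

0.2887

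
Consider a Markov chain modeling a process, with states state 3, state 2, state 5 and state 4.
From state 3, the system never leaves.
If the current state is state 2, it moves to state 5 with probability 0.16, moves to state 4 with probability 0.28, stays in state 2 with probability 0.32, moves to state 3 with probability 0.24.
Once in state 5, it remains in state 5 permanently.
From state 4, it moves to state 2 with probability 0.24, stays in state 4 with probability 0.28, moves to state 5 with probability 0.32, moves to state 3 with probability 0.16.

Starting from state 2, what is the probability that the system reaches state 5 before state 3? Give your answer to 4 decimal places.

Let h(s) be the probability of absorption at state 5 starting from transient state s. Then h(state 5) = 1 and h(state 3) = 0. By first-step analysis:
h(state 2) = 0.24·0 + 0.32·h(state 2) + 0.16·1 + 0.28·h(state 4)
h(state 4) = 0.16·0 + 0.24·h(state 2) + 0.32·1 + 0.28·h(state 4)
Solving: h(state 2) = 0.4848, h(state 4) = 0.6061.
Starting from state 2, the probability is 0.4848.

0.4848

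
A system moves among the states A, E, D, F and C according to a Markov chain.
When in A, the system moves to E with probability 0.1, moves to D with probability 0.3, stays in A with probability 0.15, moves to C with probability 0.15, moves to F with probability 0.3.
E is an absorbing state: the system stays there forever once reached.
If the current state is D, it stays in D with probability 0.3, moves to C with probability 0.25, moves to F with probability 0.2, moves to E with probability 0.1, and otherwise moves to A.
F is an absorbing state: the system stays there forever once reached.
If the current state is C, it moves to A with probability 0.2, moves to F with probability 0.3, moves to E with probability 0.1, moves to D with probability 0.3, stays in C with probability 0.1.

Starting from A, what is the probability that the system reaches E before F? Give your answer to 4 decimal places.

Let h(s) be the probability of absorption at E starting from transient state s. Then h(E) = 1 and h(F) = 0. By first-step analysis:
h(A) = 0.15·h(A) + 0.1·1 + 0.3·h(D) + 0.3·0 + 0.15·h(C)
h(D) = 0.15·h(A) + 0.1·1 + 0.3·h(D) + 0.2·0 + 0.25·h(C)
h(C) = 0.2·h(A) + 0.1·1 + 0.3·h(D) + 0.3·0 + 0.1·h(C)
Solving: h(A) = 0.2703, h(D) = 0.2973, h(C) = 0.2703.
Starting from A, the probability is 0.2703.

0.2703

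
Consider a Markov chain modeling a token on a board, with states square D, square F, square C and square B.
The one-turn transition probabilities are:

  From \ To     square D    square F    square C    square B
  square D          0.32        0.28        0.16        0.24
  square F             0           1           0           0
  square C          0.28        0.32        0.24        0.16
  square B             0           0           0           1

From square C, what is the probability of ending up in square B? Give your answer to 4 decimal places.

Let h(s) be the probability of absorption at square B starting from transient state s. Then h(square B) = 1 and h(square F) = 0. By first-step analysis:
h(square D) = 0.32·h(square D) + 0.28·0 + 0.16·h(square C) + 0.24·1
h(square C) = 0.28·h(square D) + 0.32·0 + 0.24·h(square C) + 0.16·1
Solving: h(square D) = 0.4407, h(square C) = 0.3729.
Starting from square C, the probability is 0.3729.

0.3729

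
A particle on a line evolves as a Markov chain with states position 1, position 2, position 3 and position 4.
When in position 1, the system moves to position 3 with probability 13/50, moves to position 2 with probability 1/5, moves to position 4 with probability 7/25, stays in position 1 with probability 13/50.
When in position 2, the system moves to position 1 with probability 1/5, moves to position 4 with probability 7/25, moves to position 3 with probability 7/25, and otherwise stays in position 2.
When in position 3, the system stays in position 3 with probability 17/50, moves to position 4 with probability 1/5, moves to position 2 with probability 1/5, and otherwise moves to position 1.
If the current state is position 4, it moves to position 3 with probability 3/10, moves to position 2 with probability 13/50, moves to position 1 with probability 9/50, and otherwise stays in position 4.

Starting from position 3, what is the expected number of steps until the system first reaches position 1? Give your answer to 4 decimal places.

4.3842

Let t(s) be the expected number of steps to first reach position 1 from state s, with t(position 1) = 0. Conditioning on the first step:
t(position 2) = 1 + 0.24·t(position 2) + 0.28·t(position 3) + 0.28·t(position 4)
t(position 3) = 1 + 0.2·t(position 2) + 0.34·t(position 3) + 0.2·t(position 4)
t(position 4) = 1 + 0.26·t(position 2) + 0.3·t(position 3) + 0.26·t(position 4)
Solving: t(position 2) = 4.6909, t(position 3) = 4.3842, t(position 4) = 4.7769.
Expected steps from position 3 to position 1: 4.3842.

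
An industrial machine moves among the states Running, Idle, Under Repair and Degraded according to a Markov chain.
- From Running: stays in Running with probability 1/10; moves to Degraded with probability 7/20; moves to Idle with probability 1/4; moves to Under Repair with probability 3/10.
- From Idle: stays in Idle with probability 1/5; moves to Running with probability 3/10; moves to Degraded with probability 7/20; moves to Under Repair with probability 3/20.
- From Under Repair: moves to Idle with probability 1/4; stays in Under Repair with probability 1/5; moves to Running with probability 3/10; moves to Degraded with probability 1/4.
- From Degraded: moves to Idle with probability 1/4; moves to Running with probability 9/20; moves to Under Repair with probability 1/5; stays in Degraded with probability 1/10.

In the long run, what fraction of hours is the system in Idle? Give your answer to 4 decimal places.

Let the stationary distribution be π with π = πP and π_1 + π_2 + π_3 + π_4 = 1.
π_1 = 0.1·π_1 + 0.3·π_2 + 0.3·π_3 + 0.45·π_4
π_2 = 0.25·π_1 + 0.2·π_2 + 0.25·π_3 + 0.25·π_4
π_3 = 0.3·π_1 + 0.15·π_2 + 0.2·π_3 + 0.2·π_4
Solving with the normalization constraint gives π = (0.2828, 0.2381, 0.2164, 0.2627).
So the stationary probability of Idle is 0.2381.

0.2381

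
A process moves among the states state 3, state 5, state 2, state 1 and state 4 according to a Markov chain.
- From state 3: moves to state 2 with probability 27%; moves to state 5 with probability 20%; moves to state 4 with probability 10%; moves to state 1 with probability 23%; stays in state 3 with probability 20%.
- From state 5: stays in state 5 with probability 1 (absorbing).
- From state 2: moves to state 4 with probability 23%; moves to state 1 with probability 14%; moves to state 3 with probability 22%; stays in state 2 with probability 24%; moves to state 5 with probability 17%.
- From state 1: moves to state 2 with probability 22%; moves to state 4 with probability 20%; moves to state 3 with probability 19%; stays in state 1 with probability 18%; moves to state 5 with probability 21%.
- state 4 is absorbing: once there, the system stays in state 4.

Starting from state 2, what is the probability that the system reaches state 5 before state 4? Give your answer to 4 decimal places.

0.4807

Let h(s) be the probability of absorption at state 5 starting from transient state s. Then h(state 5) = 1 and h(state 4) = 0. By first-step analysis:
h(state 3) = 0.2·h(state 3) + 0.2·1 + 0.27·h(state 2) + 0.23·h(state 1) + 0.1·0
h(state 2) = 0.22·h(state 3) + 0.17·1 + 0.24·h(state 2) + 0.14·h(state 1) + 0.23·0
h(state 1) = 0.19·h(state 3) + 0.21·1 + 0.22·h(state 2) + 0.18·h(state 1) + 0.2·0
Solving: h(state 3) = 0.5603, h(state 2) = 0.4807, h(state 1) = 0.5149.
Starting from state 2, the probability is 0.4807.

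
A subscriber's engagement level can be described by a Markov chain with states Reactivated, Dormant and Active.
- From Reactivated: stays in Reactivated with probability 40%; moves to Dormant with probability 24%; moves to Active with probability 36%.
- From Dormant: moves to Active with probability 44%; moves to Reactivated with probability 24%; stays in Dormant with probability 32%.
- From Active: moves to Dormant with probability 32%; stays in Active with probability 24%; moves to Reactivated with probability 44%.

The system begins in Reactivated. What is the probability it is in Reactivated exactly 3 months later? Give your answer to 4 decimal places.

Propagate the distribution vector 3 months from Reactivated.
After 0 months: (1.0000, 0.0000, 0.0000)
After 1 month: (0.4000, 0.2400, 0.3600)
After 2 months: (0.3760, 0.2880, 0.3360)
After 3 months: (0.3674, 0.2899, 0.3427)
P(in Reactivated after 3 months) = 0.3674

0.3674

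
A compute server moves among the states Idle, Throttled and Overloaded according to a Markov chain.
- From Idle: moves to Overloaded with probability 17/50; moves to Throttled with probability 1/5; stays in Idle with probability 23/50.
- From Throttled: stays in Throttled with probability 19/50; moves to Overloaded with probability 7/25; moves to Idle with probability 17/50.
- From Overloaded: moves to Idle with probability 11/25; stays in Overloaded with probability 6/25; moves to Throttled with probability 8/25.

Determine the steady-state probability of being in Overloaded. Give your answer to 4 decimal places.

0.2934

Let the stationary distribution be π with π = πP and π_1 + π_2 + π_3 = 1.
π_1 = 0.46·π_1 + 0.34·π_2 + 0.44·π_3
π_2 = 0.2·π_1 + 0.38·π_2 + 0.32·π_3
Solving with the normalization constraint gives π = (0.4197, 0.2868, 0.2934).
So the stationary probability of Overloaded is 0.2934.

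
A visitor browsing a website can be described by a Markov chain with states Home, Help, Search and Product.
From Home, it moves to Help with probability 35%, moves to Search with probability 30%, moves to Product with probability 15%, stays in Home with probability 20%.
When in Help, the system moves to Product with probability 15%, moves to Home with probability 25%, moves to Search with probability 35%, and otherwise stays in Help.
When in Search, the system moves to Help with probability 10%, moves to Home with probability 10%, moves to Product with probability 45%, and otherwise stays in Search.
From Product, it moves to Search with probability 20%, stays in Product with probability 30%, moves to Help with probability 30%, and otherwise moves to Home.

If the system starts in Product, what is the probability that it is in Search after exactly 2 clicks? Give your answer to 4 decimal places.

0.2950

Propagate the distribution vector 2 clicks from Product.
After 0 clicks: (0.0000, 0.0000, 0.0000, 1.0000)
After 1 click: (0.2000, 0.3000, 0.2000, 0.3000)
After 2 clicks: (0.1950, 0.2550, 0.2950, 0.2550)
P(in Search after 2 clicks) = 0.2950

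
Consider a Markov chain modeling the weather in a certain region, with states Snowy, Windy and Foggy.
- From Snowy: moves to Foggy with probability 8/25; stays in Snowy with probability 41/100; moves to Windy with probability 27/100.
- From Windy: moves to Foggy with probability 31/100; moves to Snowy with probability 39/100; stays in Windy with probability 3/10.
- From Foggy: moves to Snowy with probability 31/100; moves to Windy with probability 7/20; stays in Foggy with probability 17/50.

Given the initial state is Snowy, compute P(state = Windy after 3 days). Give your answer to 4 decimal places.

Propagate the distribution vector 3 days from Snowy.
After 0 days: (1.0000, 0.0000, 0.0000)
After 1 day: (0.4100, 0.2700, 0.3200)
After 2 days: (0.3726, 0.3037, 0.3237)
After 3 days: (0.3716, 0.3050, 0.3234)
P(in Windy after 3 days) = 0.3050

0.3050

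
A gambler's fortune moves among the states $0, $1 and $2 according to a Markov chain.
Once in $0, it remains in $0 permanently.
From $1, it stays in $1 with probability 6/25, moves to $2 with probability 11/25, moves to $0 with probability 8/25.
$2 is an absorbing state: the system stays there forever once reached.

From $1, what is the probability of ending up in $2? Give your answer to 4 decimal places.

Let h(s) be the probability of absorption at $2 starting from transient state s. Then h($2) = 1 and h($0) = 0. By first-step analysis:
h($1) = 0.32·0 + 0.24·h($1) + 0.44·1
Solving: h($1) = 0.5789.
Starting from $1, the probability is 0.5789.

0.5789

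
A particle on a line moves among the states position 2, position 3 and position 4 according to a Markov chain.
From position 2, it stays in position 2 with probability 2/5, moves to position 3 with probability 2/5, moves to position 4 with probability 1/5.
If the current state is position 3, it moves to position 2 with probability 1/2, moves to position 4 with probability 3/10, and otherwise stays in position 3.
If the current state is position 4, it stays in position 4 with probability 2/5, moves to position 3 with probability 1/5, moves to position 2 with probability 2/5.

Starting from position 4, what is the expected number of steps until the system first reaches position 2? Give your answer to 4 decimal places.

Let t(s) be the expected number of steps to first reach position 2 from state s, with t(position 2) = 0. Conditioning on the first step:
t(position 3) = 1 + 0.2·t(position 3) + 0.3·t(position 4)
t(position 4) = 1 + 0.2·t(position 3) + 0.4·t(position 4)
Solving: t(position 3) = 2.1429, t(position 4) = 2.3810.
Expected steps from position 4 to position 2: 2.3810.

2.3810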